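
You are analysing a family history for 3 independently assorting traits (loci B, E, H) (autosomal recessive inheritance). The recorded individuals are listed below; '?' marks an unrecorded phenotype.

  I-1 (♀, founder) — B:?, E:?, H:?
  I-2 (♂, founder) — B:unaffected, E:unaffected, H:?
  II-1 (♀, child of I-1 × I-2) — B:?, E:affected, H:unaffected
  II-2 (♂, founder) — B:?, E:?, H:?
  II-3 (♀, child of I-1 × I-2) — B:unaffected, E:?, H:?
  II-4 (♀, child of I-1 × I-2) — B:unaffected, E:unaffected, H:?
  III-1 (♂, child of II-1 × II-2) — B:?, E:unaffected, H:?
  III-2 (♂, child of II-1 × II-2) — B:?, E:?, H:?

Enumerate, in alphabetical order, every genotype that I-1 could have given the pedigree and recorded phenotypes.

I-1 ∈ {BB Ee HH, BB Ee Hh, BB Ee hh, BB ee HH, BB ee Hh, BB ee hh, Bb Ee HH, Bb Ee Hh, Bb Ee hh, Bb ee HH, Bb ee Hh, Bb ee hh, bb Ee HH, bb Ee Hh, bb Ee hh, bb ee HH, bb ee Hh, bb ee hh}

B/I-1 ? ·: BB|Bb|bb
B/I-2 un ·: BB|Bb
B/II-1 ? I-1×I-2: BB|Bb|bb
B/II-2 ? ·: BB|Bb|bb
B/II-3 un I-1×I-2: BB|Bb
B/II-4 un I-1×I-2: BB|Bb
B/III-1 ? II-1×II-2: BB|Bb|bb
B/III-2 ? II-1×II-2: BB|Bb|bb
⇒ B over [I-1,I-2,II-1,II-2,II-3,II-4,III-1,III-2]: 346 consistent
E/I-1 ? ·: Ee|ee
E/I-2 un ·: Ee
E/II-1 aff I-1×I-2: ee
E/II-2 ? ·: EE|Ee
E/II-3 ? I-1×I-2: EE|Ee|ee
E/II-4 un I-1×I-2: EE|Ee
E/III-1 un II-1×II-2: Ee
E/III-2 ? II-1×II-2: Ee|ee
⇒ E over [I-1,I-2,II-1,II-2,II-3,II-4,III-1,III-2]: 24 consistent
H/I-1 ? ·: HH|Hh|hh
H/I-2 ? ·: HH|Hh|hh
H/II-1 un I-1×I-2: HH|Hh
H/II-2 ? ·: HH|Hh|hh
H/II-3 ? I-1×I-2: HH|Hh|hh
H/II-4 ? I-1×I-2: HH|Hh|hh
H/III-1 ? II-1×II-2: HH|Hh|hh
H/III-2 ? II-1×II-2: HH|Hh|hh
⇒ H over [I-1,I-2,II-1,II-2,II-3,II-4,III-1,III-2]: 567 consistent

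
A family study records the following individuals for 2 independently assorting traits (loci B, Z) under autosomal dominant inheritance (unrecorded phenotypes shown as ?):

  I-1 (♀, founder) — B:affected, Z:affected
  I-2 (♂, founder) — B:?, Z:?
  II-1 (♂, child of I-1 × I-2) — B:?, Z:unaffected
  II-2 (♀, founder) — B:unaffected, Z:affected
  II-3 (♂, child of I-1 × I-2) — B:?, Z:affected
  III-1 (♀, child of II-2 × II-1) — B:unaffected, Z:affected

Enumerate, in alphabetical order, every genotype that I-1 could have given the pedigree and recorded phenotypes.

B/I-1 aff ·: Bb|BB
B/I-2 ? ·: bb|Bb|BB
B/II-1 ? I-1×I-2: bb|Bb
B/II-2 un ·: bb
B/II-3 ? I-1×I-2: bb|Bb|BB
B/III-1 un II-2×II-1: bb
⇒ B over [I-1,I-2,II-1,II-2,II-3,III-1]: 15 consistent
Z/I-1 aff ·: Zz
Z/I-2 ? ·: zz|Zz
Z/II-1 un I-1×I-2: zz
Z/II-2 aff ·: Zz|ZZ
Z/II-3 aff I-1×I-2: Zz|ZZ
Z/III-1 aff II-2×II-1: Zz
⇒ Z over [I-1,I-2,II-1,II-2,II-3,III-1]: 6 consistent

I-1 ∈ {BB Zz, Bb Zz}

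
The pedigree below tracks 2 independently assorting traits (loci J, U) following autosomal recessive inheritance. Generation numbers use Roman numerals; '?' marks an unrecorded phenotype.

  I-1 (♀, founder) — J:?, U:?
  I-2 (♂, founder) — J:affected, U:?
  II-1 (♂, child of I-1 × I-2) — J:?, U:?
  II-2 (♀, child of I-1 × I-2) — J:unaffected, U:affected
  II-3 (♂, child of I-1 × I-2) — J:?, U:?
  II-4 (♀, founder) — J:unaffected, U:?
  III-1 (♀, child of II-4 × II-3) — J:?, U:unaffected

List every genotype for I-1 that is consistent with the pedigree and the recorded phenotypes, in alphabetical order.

I-1 ∈ {JJ Uu, JJ uu, Jj Uu, Jj uu}

J/I-1 ? ·: JJ|Jj
J/I-2 aff ·: jj
J/II-1 ? I-1×I-2: Jj|jj
J/II-2 un I-1×I-2: Jj
J/II-3 ? I-1×I-2: Jj|jj
J/II-4 un ·: JJ|Jj
J/III-1 ? II-4×II-3: JJ|Jj|jj
⇒ J over [I-1,I-2,II-1,II-2,II-3,II-4,III-1]: 21 consistent
U/I-1 ? ·: Uu|uu
U/I-2 ? ·: Uu|uu
U/II-1 ? I-1×I-2: UU|Uu|uu
U/II-2 aff I-1×I-2: uu
U/II-3 ? I-1×I-2: UU|Uu|uu
U/II-4 ? ·: UU|Uu|uu
U/III-1 un II-4×II-3: UU|Uu
⇒ U over [I-1,I-2,II-1,II-2,II-3,II-4,III-1]: 63 consistent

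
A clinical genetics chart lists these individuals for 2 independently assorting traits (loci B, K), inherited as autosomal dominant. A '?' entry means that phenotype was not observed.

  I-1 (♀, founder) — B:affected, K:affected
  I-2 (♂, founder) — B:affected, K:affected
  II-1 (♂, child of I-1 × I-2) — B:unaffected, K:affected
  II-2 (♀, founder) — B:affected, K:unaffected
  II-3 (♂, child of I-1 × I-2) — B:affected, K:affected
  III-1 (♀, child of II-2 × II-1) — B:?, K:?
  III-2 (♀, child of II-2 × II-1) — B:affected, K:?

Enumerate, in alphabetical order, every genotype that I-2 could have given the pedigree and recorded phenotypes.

I-2 ∈ {Bb KK, Bb Kk}

B/I-1 aff ·: Bb
B/I-2 aff ·: Bb
B/II-1 un I-1×I-2: bb
B/II-2 aff ·: Bb|BB
B/II-3 aff I-1×I-2: Bb|BB
B/III-1 ? II-2×II-1: bb|Bb
B/III-2 aff II-2×II-1: Bb
⇒ B over [I-1,I-2,II-1,II-2,II-3,III-1,III-2]: 6 consistent
K/I-1 aff ·: Kk|KK
K/I-2 aff ·: Kk|KK
K/II-1 aff I-1×I-2: Kk|KK
K/II-2 un ·: kk
K/II-3 aff I-1×I-2: Kk|KK
K/III-1 ? II-2×II-1: kk|Kk
K/III-2 ? II-2×II-1: kk|Kk
⇒ K over [I-1,I-2,II-1,II-2,II-3,III-1,III-2]: 31 consistent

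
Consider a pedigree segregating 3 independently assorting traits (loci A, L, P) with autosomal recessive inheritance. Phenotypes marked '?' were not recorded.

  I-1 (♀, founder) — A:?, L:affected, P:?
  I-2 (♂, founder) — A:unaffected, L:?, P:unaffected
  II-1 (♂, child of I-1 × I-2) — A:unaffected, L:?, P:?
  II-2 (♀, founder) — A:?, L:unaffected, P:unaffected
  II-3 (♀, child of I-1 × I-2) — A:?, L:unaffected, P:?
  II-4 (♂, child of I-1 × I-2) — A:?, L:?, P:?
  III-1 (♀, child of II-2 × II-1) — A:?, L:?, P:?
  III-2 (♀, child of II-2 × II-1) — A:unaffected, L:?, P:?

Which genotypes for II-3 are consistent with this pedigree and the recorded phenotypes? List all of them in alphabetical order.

A/I-1 ? ·: AA|Aa|aa
A/I-2 un ·: AA|Aa
A/II-1 un I-1×I-2: AA|Aa
A/II-2 ? ·: AA|Aa|aa
A/II-3 ? I-1×I-2: AA|Aa|aa
A/II-4 ? I-1×I-2: AA|Aa|aa
A/III-1 ? II-2×II-1: AA|Aa|aa
A/III-2 un II-2×II-1: AA|Aa
⇒ A over [I-1,I-2,II-1,II-2,II-3,II-4,III-1,III-2]: 372 consistent
L/I-1 aff ·: ll
L/I-2 ? ·: LL|Ll
L/II-1 ? I-1×I-2: Ll|ll
L/II-2 un ·: LL|Ll
L/II-3 un I-1×I-2: Ll
L/II-4 ? I-1×I-2: Ll|ll
L/III-1 ? II-2×II-1: LL|Ll|ll
L/III-2 ? II-2×II-1: LL|Ll|ll
⇒ L over [I-1,I-2,II-1,II-2,II-3,II-4,III-1,III-2]: 49 consistent
P/I-1 ? ·: PP|Pp|pp
P/I-2 un ·: PP|Pp
P/II-1 ? I-1×I-2: PP|Pp|pp
P/II-2 un ·: PP|Pp
P/II-3 ? I-1×I-2: PP|Pp|pp
P/II-4 ? I-1×I-2: PP|Pp|pp
P/III-1 ? II-2×II-1: PP|Pp|pp
P/III-2 ? II-2×II-1: PP|Pp|pp
⇒ P over [I-1,I-2,II-1,II-2,II-3,II-4,III-1,III-2]: 441 consistent

II-3 ∈ {AA Ll PP, AA Ll Pp, AA Ll pp, Aa Ll PP, Aa Ll Pp, Aa Ll pp, aa Ll PP, aa Ll Pp, aa Ll pp}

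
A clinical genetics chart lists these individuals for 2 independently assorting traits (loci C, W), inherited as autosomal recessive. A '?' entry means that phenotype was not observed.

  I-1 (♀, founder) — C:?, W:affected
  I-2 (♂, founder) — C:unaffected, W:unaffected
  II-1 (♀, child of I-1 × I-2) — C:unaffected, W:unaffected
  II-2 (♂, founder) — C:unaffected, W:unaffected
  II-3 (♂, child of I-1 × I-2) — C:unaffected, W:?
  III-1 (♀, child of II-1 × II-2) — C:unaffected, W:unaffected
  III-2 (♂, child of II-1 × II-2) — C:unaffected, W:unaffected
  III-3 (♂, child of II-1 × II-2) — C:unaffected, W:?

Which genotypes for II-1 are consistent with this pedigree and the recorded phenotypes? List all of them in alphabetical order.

C/I-1 ? ·: CC|Cc|cc
C/I-2 un ·: CC|Cc
C/II-1 un I-1×I-2: CC|Cc
C/II-2 un ·: CC|Cc
C/II-3 un I-1×I-2: CC|Cc
C/III-1 un II-1×II-2: CC|Cc
C/III-2 un II-1×II-2: CC|Cc
C/III-3 un II-1×II-2: CC|Cc
⇒ C over [I-1,I-2,II-1,II-2,II-3,III-1,III-2,III-3]: 191 consistent
W/I-1 aff ·: ww
W/I-2 un ·: WW|Ww
W/II-1 un I-1×I-2: Ww
W/II-2 un ·: WW|Ww
W/II-3 ? I-1×I-2: Ww|ww
W/III-1 un II-1×II-2: WW|Ww
W/III-2 un II-1×II-2: WW|Ww
W/III-3 ? II-1×II-2: WW|Ww|ww
⇒ W over [I-1,I-2,II-1,II-2,II-3,III-1,III-2,III-3]: 60 consistent

II-1 ∈ {CC Ww, Cc Ww}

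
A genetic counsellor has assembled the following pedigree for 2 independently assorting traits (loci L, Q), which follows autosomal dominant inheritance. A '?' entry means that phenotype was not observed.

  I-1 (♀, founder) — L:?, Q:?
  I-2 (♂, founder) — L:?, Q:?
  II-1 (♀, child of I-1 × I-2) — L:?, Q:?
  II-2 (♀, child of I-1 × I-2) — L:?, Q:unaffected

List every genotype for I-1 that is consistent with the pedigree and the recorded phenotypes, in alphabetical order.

I-1 ∈ {LL Qq, LL qq, Ll Qq, Ll qq, ll Qq, ll qq}

L/I-1 ? ·: ll|Ll|LL
L/I-2 ? ·: ll|Ll|LL
L/II-1 ? I-1×I-2: ll|Ll|LL
L/II-2 ? I-1×I-2: ll|Ll|LL
⇒ L over [I-1,I-2,II-1,II-2]: 29 consistent
Q/I-1 ? ·: qq|Qq
Q/I-2 ? ·: qq|Qq
Q/II-1 ? I-1×I-2: qq|Qq|QQ
Q/II-2 un I-1×I-2: qq
⇒ Q over [I-1,I-2,II-1,II-2]: 8 consistent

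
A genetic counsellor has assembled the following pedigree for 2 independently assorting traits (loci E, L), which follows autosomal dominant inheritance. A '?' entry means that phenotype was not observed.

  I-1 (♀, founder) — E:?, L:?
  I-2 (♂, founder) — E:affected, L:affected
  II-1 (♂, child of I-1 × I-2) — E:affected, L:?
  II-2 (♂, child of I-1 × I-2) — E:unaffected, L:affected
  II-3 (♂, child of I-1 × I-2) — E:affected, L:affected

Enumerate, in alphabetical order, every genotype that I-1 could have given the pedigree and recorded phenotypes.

I-1 ∈ {Ee LL, Ee Ll, Ee ll, ee LL, ee Ll, ee ll}

E/I-1 ? ·: ee|Ee
E/I-2 aff ·: Ee
E/II-1 aff I-1×I-2: Ee|EE
E/II-2 un I-1×I-2: ee
E/II-3 aff I-1×I-2: Ee|EE
⇒ E over [I-1,I-2,II-1,II-2,II-3]: 5 consistent
L/I-1 ? ·: ll|Ll|LL
L/I-2 aff ·: Ll|LL
L/II-1 ? I-1×I-2: ll|Ll|LL
L/II-2 aff I-1×I-2: Ll|LL
L/II-3 aff I-1×I-2: Ll|LL
⇒ L over [I-1,I-2,II-1,II-2,II-3]: 32 consistent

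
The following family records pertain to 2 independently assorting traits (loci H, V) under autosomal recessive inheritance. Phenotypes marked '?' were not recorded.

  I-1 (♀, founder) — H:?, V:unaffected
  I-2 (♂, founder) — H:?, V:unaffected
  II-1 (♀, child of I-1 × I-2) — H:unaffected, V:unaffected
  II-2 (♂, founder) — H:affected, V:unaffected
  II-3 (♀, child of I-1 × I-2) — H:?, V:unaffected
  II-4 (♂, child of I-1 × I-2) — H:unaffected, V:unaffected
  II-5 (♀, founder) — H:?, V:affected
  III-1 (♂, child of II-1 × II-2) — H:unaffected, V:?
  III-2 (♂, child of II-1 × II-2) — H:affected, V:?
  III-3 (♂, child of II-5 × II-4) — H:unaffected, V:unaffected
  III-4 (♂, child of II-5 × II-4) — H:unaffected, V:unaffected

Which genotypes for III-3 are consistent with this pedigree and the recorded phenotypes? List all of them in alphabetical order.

H/I-1 ? ·: HH|Hh|hh
H/I-2 ? ·: HH|Hh|hh
H/II-1 un I-1×I-2: Hh
H/II-2 aff ·: hh
H/II-3 ? I-1×I-2: HH|Hh|hh
H/II-4 un I-1×I-2: HH|Hh
H/II-5 ? ·: HH|Hh|hh
H/III-1 un II-1×II-2: Hh
H/III-2 aff II-1×II-2: hh
H/III-3 un II-5×II-4: HH|Hh
H/III-4 un II-5×II-4: HH|Hh
⇒ H over [I-1,I-2,II-1,II-2,II-3,II-4,II-5,III-1,III-2,III-3,III-4]: 159 consistent
V/I-1 un ·: VV|Vv
V/I-2 un ·: VV|Vv
V/II-1 un I-1×I-2: VV|Vv
V/II-2 un ·: VV|Vv
V/II-3 un I-1×I-2: VV|Vv
V/II-4 un I-1×I-2: VV|Vv
V/II-5 aff ·: vv
V/III-1 ? II-1×II-2: VV|Vv|vv
V/III-2 ? II-1×II-2: VV|Vv|vv
V/III-3 un II-5×II-4: Vv
V/III-4 un II-5×II-4: Vv
⇒ V over [I-1,I-2,II-1,II-2,II-3,II-4,II-5,III-1,III-2,III-3,III-4]: 221 consistent

III-3 ∈ {HH Vv, Hh Vv}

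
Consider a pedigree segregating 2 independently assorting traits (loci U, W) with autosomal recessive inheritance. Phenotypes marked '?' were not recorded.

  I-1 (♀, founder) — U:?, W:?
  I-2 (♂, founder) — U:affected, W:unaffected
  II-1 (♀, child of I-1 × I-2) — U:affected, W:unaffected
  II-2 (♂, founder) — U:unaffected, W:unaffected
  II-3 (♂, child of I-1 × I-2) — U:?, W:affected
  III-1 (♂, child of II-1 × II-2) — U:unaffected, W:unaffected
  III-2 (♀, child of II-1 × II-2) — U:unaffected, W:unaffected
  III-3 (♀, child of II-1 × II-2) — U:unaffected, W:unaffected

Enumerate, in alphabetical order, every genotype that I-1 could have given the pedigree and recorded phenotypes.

I-1 ∈ {Uu Ww, Uu ww, uu Ww, uu ww}

U/I-1 ? ·: Uu|uu
U/I-2 aff ·: uu
U/II-1 aff I-1×I-2: uu
U/II-2 un ·: UU|Uu
U/II-3 ? I-1×I-2: Uu|uu
U/III-1 un II-1×II-2: Uu
U/III-2 un II-1×II-2: Uu
U/III-3 un II-1×II-2: Uu
⇒ U over [I-1,I-2,II-1,II-2,II-3,III-1,III-2,III-3]: 6 consistent
W/I-1 ? ·: Ww|ww
W/I-2 un ·: Ww
W/II-1 un I-1×I-2: WW|Ww
W/II-2 un ·: WW|Ww
W/II-3 aff I-1×I-2: ww
W/III-1 un II-1×II-2: WW|Ww
W/III-2 un II-1×II-2: WW|Ww
W/III-3 un II-1×II-2: WW|Ww
⇒ W over [I-1,I-2,II-1,II-2,II-3,III-1,III-2,III-3]: 41 consistent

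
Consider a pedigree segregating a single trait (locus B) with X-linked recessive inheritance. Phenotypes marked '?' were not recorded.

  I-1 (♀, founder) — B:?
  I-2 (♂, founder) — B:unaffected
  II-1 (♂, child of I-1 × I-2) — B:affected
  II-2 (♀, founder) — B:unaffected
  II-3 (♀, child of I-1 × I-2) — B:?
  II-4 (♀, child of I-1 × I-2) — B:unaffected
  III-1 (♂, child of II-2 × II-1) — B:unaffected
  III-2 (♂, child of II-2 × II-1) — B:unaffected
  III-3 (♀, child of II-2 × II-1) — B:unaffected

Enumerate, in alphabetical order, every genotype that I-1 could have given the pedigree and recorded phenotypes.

B/I-1 ? ·: X^BX^b|X^bX^b
B/I-2 un ·: X^BY
B/II-1 aff I-1×I-2: X^bY
B/II-2 un ·: X^BX^B|X^BX^b
B/II-3 ? I-1×I-2: X^BX^B|X^BX^b
B/II-4 un I-1×I-2: X^BX^B|X^BX^b
B/III-1 un II-2×II-1: X^BY
B/III-2 un II-2×II-1: X^BY
B/III-3 un II-2×II-1: X^BX^b
⇒ B over [I-1,I-2,II-1,II-2,II-3,II-4,III-1,III-2,III-3]: 10 consistent

I-1 ∈ {X^BX^b, X^bX^b}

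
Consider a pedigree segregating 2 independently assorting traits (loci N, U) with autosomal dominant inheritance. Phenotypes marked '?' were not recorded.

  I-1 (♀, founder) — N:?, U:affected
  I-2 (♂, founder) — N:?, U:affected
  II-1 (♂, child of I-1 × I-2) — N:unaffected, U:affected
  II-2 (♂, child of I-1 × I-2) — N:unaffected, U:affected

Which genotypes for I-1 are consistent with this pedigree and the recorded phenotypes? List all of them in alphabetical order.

I-1 ∈ {Nn UU, Nn Uu, nn UU, nn Uu}

N/I-1 ? ·: nn|Nn
N/I-2 ? ·: nn|Nn
N/II-1 un I-1×I-2: nn
N/II-2 un I-1×I-2: nn
⇒ N over [I-1,I-2,II-1,II-2]: 4 consistent
U/I-1 aff ·: Uu|UU
U/I-2 aff ·: Uu|UU
U/II-1 aff I-1×I-2: Uu|UU
U/II-2 aff I-1×I-2: Uu|UU
⇒ U over [I-1,I-2,II-1,II-2]: 13 consistent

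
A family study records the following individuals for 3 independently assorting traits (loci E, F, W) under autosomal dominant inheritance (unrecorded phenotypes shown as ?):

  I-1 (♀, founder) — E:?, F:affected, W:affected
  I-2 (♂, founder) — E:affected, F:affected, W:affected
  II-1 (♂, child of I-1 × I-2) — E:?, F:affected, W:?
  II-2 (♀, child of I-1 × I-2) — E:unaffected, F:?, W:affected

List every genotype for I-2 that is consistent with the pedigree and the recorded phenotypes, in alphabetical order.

E/I-1 ? ·: ee|Ee
E/I-2 aff ·: Ee
E/II-1 ? I-1×I-2: ee|Ee|EE
E/II-2 un I-1×I-2: ee
⇒ E over [I-1,I-2,II-1,II-2]: 5 consistent
F/I-1 aff ·: Ff|FF
F/I-2 aff ·: Ff|FF
F/II-1 aff I-1×I-2: Ff|FF
F/II-2 ? I-1×I-2: ff|Ff|FF
⇒ F over [I-1,I-2,II-1,II-2]: 15 consistent
W/I-1 aff ·: Ww|WW
W/I-2 aff ·: Ww|WW
W/II-1 ? I-1×I-2: ww|Ww|WW
W/II-2 aff I-1×I-2: Ww|WW
⇒ W over [I-1,I-2,II-1,II-2]: 15 consistent

I-2 ∈ {Ee FF WW, Ee FF Ww, Ee Ff WW, Ee Ff Ww}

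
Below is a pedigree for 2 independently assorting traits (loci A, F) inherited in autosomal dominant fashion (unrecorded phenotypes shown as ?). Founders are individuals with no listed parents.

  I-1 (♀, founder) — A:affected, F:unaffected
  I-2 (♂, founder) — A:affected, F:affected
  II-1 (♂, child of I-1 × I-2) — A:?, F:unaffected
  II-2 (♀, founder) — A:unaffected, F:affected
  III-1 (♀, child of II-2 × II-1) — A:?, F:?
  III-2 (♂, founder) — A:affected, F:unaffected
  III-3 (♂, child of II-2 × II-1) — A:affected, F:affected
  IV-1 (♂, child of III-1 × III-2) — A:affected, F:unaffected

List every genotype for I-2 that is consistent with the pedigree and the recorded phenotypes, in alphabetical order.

I-2 ∈ {AA Ff, Aa Ff}

A/I-1 aff ·: Aa|AA
A/I-2 aff ·: Aa|AA
A/II-1 ? I-1×I-2: Aa|AA
A/II-2 un ·: aa
A/III-1 ? II-2×II-1: aa|Aa
A/III-2 aff ·: Aa|AA
A/III-3 aff II-2×II-1: Aa
A/IV-1 aff III-1×III-2: Aa|AA
⇒ A over [I-1,I-2,II-1,II-2,III-1,III-2,III-3,IV-1]: 34 consistent
F/I-1 un ·: ff
F/I-2 aff ·: Ff
F/II-1 un I-1×I-2: ff
F/II-2 aff ·: Ff|FF
F/III-1 ? II-2×II-1: ff|Ff
F/III-2 un ·: ff
F/III-3 aff II-2×II-1: Ff
F/IV-1 un III-1×III-2: ff
⇒ F over [I-1,I-2,II-1,II-2,III-1,III-2,III-3,IV-1]: 3 consistent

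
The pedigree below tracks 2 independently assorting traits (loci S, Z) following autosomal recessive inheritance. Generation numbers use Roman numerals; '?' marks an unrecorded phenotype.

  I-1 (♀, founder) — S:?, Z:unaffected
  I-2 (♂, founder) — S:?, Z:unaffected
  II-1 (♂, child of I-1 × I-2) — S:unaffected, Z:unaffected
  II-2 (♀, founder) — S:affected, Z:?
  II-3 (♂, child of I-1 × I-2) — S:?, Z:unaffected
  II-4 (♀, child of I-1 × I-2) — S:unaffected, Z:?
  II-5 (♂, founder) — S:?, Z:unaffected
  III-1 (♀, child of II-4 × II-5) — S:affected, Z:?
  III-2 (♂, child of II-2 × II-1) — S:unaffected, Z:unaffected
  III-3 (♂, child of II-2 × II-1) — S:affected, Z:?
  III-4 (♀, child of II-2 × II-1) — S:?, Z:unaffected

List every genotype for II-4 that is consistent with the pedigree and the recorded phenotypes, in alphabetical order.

II-4 ∈ {Ss ZZ, Ss Zz, Ss zz}

S/I-1 ? ·: SS|Ss|ss
S/I-2 ? ·: SS|Ss|ss
S/II-1 un I-1×I-2: Ss
S/II-2 aff ·: ss
S/II-3 ? I-1×I-2: SS|Ss|ss
S/II-4 un I-1×I-2: Ss
S/II-5 ? ·: Ss|ss
S/III-1 aff II-4×II-5: ss
S/III-2 un II-2×II-1: Ss
S/III-3 aff II-2×II-1: ss
S/III-4 ? II-2×II-1: Ss|ss
⇒ S over [I-1,I-2,II-1,II-2,II-3,II-4,II-5,III-1,III-2,III-3,III-4]: 52 consistent
Z/I-1 un ·: ZZ|Zz
Z/I-2 un ·: ZZ|Zz
Z/II-1 un I-1×I-2: ZZ|Zz
Z/II-2 ? ·: ZZ|Zz|zz
Z/II-3 un I-1×I-2: ZZ|Zz
Z/II-4 ? I-1×I-2: ZZ|Zz|zz
Z/II-5 un ·: ZZ|Zz
Z/III-1 ? II-4×II-5: ZZ|Zz|zz
Z/III-2 un II-2×II-1: ZZ|Zz
Z/III-3 ? II-2×II-1: ZZ|Zz|zz
Z/III-4 un II-2×II-1: ZZ|Zz
⇒ Z over [I-1,I-2,II-1,II-2,II-3,II-4,II-5,III-1,III-2,III-3,III-4]: 1758 consistent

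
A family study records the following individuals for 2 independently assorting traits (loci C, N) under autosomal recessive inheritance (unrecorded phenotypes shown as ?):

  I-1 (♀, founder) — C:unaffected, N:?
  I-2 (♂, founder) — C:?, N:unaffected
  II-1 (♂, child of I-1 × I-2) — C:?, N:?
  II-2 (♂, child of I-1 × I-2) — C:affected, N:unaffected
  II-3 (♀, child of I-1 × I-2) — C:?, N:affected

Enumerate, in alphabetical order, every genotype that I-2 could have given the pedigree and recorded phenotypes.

I-2 ∈ {Cc Nn, cc Nn}

C/I-1 un ·: Cc
C/I-2 ? ·: Cc|cc
C/II-1 ? I-1×I-2: CC|Cc|cc
C/II-2 aff I-1×I-2: cc
C/II-3 ? I-1×I-2: CC|Cc|cc
⇒ C over [I-1,I-2,II-1,II-2,II-3]: 13 consistent
N/I-1 ? ·: Nn|nn
N/I-2 un ·: Nn
N/II-1 ? I-1×I-2: NN|Nn|nn
N/II-2 un I-1×I-2: NN|Nn
N/II-3 aff I-1×I-2: nn
⇒ N over [I-1,I-2,II-1,II-2,II-3]: 8 consistent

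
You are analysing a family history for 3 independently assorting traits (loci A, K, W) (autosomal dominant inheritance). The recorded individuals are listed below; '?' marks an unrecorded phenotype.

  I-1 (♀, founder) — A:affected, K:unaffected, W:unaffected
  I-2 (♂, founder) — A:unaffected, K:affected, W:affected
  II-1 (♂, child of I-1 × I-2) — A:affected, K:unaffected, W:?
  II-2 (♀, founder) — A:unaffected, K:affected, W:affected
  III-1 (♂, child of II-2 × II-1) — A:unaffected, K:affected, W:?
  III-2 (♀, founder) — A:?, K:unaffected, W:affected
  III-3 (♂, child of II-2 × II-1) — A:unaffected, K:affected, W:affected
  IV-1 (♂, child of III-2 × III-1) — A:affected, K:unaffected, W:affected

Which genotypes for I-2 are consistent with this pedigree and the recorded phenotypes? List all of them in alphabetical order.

A/I-1 aff ·: Aa|AA
A/I-2 un ·: aa
A/II-1 aff I-1×I-2: Aa
A/II-2 un ·: aa
A/III-1 un II-2×II-1: aa
A/III-2 ? ·: Aa|AA
A/III-3 un II-2×II-1: aa
A/IV-1 aff III-2×III-1: Aa
⇒ A over [I-1,I-2,II-1,II-2,III-1,III-2,III-3,IV-1]: 4 consistent
K/I-1 un ·: kk
K/I-2 aff ·: Kk
K/II-1 un I-1×I-2: kk
K/II-2 aff ·: Kk|KK
K/III-1 aff II-2×II-1: Kk
K/III-2 un ·: kk
K/III-3 aff II-2×II-1: Kk
K/IV-1 un III-2×III-1: kk
⇒ K over [I-1,I-2,II-1,II-2,III-1,III-2,III-3,IV-1]: 2 consistent
W/I-1 un ·: ww
W/I-2 aff ·: Ww|WW
W/II-1 ? I-1×I-2: ww|Ww
W/II-2 aff ·: Ww|WW
W/III-1 ? II-2×II-1: ww|Ww|WW
W/III-2 aff ·: Ww|WW
W/III-3 aff II-2×II-1: Ww|WW
W/IV-1 aff III-2×III-1: Ww|WW
⇒ W over [I-1,I-2,II-1,II-2,III-1,III-2,III-3,IV-1]: 74 consistent

I-2 ∈ {aa Kk WW, aa Kk Ww}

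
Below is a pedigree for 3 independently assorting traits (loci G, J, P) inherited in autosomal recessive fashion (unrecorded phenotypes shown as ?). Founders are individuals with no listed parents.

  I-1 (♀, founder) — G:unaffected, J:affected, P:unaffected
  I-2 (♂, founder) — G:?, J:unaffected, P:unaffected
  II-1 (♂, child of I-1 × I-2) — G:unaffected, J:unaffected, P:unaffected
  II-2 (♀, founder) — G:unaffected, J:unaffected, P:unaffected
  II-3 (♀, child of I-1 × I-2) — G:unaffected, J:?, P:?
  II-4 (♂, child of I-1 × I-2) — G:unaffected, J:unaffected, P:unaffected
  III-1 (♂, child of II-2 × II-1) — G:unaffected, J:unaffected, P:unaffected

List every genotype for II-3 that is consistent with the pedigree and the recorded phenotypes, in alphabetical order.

II-3 ∈ {GG Jj PP, GG Jj Pp, GG Jj pp, GG jj PP, GG jj Pp, GG jj pp, Gg Jj PP, Gg Jj Pp, Gg Jj pp, Gg jj PP, Gg jj Pp, Gg jj pp}

G/I-1 un ·: GG|Gg
G/I-2 ? ·: GG|Gg|gg
G/II-1 un I-1×I-2: GG|Gg
G/II-2 un ·: GG|Gg
G/II-3 un I-1×I-2: GG|Gg
G/II-4 un I-1×I-2: GG|Gg
G/III-1 un II-2×II-1: GG|Gg
⇒ G over [I-1,I-2,II-1,II-2,II-3,II-4,III-1]: 95 consistent
J/I-1 aff ·: jj
J/I-2 un ·: JJ|Jj
J/II-1 un I-1×I-2: Jj
J/II-2 un ·: JJ|Jj
J/II-3 ? I-1×I-2: Jj|jj
J/II-4 un I-1×I-2: Jj
J/III-1 un II-2×II-1: JJ|Jj
⇒ J over [I-1,I-2,II-1,II-2,II-3,II-4,III-1]: 12 consistent
P/I-1 un ·: PP|Pp
P/I-2 un ·: PP|Pp
P/II-1 un I-1×I-2: PP|Pp
P/II-2 un ·: PP|Pp
P/II-3 ? I-1×I-2: PP|Pp|pp
P/II-4 un I-1×I-2: PP|Pp
P/III-1 un II-2×II-1: PP|Pp
⇒ P over [I-1,I-2,II-1,II-2,II-3,II-4,III-1]: 101 consistent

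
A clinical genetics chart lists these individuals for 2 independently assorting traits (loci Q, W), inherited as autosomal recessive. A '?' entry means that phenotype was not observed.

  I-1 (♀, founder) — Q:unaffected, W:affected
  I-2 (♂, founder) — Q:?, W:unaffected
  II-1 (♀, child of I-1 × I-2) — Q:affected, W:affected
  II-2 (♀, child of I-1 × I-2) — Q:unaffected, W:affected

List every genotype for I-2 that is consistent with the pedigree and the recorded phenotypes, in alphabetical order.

Q/I-1 un ·: Qq
Q/I-2 ? ·: Qq|qq
Q/II-1 aff I-1×I-2: qq
Q/II-2 un I-1×I-2: QQ|Qq
⇒ Q over [I-1,I-2,II-1,II-2]: 3 consistent
W/I-1 aff ·: ww
W/I-2 un ·: Ww
W/II-1 aff I-1×I-2: ww
W/II-2 aff I-1×I-2: ww
⇒ W over [I-1,I-2,II-1,II-2]: 1 consistent

I-2 ∈ {Qq Ww, qq Ww}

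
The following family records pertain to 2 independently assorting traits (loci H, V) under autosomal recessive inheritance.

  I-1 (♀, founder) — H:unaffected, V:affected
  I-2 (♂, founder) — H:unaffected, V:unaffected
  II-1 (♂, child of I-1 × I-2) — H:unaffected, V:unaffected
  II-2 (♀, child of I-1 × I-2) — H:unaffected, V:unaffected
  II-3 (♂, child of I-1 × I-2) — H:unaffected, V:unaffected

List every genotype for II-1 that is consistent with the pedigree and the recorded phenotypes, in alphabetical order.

II-1 ∈ {HH Vv, Hh Vv}

H/I-1 un ·: HH|Hh
H/I-2 un ·: HH|Hh
H/II-1 un I-1×I-2: HH|Hh
H/II-2 un I-1×I-2: HH|Hh
H/II-3 un I-1×I-2: HH|Hh
⇒ H over [I-1,I-2,II-1,II-2,II-3]: 25 consistent
V/I-1 aff ·: vv
V/I-2 un ·: VV|Vv
V/II-1 un I-1×I-2: Vv
V/II-2 un I-1×I-2: Vv
V/II-3 un I-1×I-2: Vv
⇒ V over [I-1,I-2,II-1,II-2,II-3]: 2 consistent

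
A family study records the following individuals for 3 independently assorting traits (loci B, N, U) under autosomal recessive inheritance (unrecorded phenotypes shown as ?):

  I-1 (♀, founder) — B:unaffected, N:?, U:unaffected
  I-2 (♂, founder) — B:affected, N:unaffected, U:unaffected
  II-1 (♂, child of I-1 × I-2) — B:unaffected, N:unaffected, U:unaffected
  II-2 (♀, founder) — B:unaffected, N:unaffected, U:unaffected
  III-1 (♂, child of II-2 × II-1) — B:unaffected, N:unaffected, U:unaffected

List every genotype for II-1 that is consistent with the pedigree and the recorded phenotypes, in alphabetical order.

B/I-1 un ·: BB|Bb
B/I-2 aff ·: bb
B/II-1 un I-1×I-2: Bb
B/II-2 un ·: BB|Bb
B/III-1 un II-2×II-1: BB|Bb
⇒ B over [I-1,I-2,II-1,II-2,III-1]: 8 consistent
N/I-1 ? ·: NN|Nn|nn
N/I-2 un ·: NN|Nn
N/II-1 un I-1×I-2: NN|Nn
N/II-2 un ·: NN|Nn
N/III-1 un II-2×II-1: NN|Nn
⇒ N over [I-1,I-2,II-1,II-2,III-1]: 32 consistent
U/I-1 un ·: UU|Uu
U/I-2 un ·: UU|Uu
U/II-1 un I-1×I-2: UU|Uu
U/II-2 un ·: UU|Uu
U/III-1 un II-2×II-1: UU|Uu
⇒ U over [I-1,I-2,II-1,II-2,III-1]: 24 consistent

II-1 ∈ {Bb NN UU, Bb NN Uu, Bb Nn UU, Bb Nn Uu}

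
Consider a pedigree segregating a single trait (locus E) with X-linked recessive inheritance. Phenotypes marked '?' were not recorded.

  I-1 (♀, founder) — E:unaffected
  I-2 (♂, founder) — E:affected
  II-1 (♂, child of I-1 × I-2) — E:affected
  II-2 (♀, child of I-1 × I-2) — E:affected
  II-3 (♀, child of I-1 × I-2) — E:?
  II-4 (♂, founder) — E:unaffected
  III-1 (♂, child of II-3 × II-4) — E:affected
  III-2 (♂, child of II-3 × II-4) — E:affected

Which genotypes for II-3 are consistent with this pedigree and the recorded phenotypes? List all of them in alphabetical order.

E/I-1 un ·: X^EX^e
E/I-2 aff ·: X^eY
E/II-1 aff I-1×I-2: X^eY
E/II-2 aff I-1×I-2: X^eX^e
E/II-3 ? I-1×I-2: X^EX^e|X^eX^e
E/II-4 un ·: X^EY
E/III-1 aff II-3×II-4: X^eY
E/III-2 aff II-3×II-4: X^eY
⇒ E over [I-1,I-2,II-1,II-2,II-3,II-4,III-1,III-2]: 2 consistent

II-3 ∈ {X^EX^e, X^eX^e}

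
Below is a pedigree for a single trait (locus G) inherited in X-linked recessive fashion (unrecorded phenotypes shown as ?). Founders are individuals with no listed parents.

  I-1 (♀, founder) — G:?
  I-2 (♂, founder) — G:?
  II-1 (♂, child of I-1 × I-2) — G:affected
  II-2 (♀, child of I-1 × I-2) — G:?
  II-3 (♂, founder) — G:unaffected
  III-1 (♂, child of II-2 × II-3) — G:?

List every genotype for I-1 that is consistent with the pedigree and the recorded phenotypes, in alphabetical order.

G/I-1 ? ·: X^GX^g|X^gX^g
G/I-2 ? ·: X^GY|X^gY
G/II-1 aff I-1×I-2: X^gY
G/II-2 ? I-1×I-2: X^GX^G|X^GX^g|X^gX^g
G/II-3 un ·: X^GY
G/III-1 ? II-2×II-3: X^GY|X^gY
⇒ G over [I-1,I-2,II-1,II-2,II-3,III-1]: 9 consistent

I-1 ∈ {X^GX^g, X^gX^g}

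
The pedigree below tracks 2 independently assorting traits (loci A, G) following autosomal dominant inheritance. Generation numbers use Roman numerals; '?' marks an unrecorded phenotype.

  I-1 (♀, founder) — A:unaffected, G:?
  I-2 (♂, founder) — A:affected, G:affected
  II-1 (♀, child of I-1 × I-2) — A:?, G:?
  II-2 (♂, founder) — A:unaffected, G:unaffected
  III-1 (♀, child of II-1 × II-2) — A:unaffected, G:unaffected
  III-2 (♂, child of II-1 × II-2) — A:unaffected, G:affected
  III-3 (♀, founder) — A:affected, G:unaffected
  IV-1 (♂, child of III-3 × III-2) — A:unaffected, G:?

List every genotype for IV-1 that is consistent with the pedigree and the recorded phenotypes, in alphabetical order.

IV-1 ∈ {aa Gg, aa gg}

A/I-1 un ·: aa
A/I-2 aff ·: Aa|AA
A/II-1 ? I-1×I-2: aa|Aa
A/II-2 un ·: aa
A/III-1 un II-1×II-2: aa
A/III-2 un II-1×II-2: aa
A/III-3 aff ·: Aa
A/IV-1 un III-3×III-2: aa
⇒ A over [I-1,I-2,II-1,II-2,III-1,III-2,III-3,IV-1]: 3 consistent
G/I-1 ? ·: gg|Gg|GG
G/I-2 aff ·: Gg|GG
G/II-1 ? I-1×I-2: Gg
G/II-2 un ·: gg
G/III-1 un II-1×II-2: gg
G/III-2 aff II-1×II-2: Gg
G/III-3 un ·: gg
G/IV-1 ? III-3×III-2: gg|Gg
⇒ G over [I-1,I-2,II-1,II-2,III-1,III-2,III-3,IV-1]: 10 consistent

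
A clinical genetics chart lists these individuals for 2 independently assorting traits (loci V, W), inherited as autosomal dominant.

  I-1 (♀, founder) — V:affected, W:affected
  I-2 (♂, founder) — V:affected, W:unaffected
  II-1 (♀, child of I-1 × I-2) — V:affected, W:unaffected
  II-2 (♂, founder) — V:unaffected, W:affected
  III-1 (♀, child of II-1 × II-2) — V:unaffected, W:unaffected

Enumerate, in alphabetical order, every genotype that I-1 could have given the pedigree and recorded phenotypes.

I-1 ∈ {VV Ww, Vv Ww}

V/I-1 aff ·: Vv|VV
V/I-2 aff ·: Vv|VV
V/II-1 aff I-1×I-2: Vv
V/II-2 un ·: vv
V/III-1 un II-1×II-2: vv
⇒ V over [I-1,I-2,II-1,II-2,III-1]: 3 consistent
W/I-1 aff ·: Ww
W/I-2 un ·: ww
W/II-1 un I-1×I-2: ww
W/II-2 aff ·: Ww
W/III-1 un II-1×II-2: ww
⇒ W over [I-1,I-2,II-1,II-2,III-1]: 1 consistent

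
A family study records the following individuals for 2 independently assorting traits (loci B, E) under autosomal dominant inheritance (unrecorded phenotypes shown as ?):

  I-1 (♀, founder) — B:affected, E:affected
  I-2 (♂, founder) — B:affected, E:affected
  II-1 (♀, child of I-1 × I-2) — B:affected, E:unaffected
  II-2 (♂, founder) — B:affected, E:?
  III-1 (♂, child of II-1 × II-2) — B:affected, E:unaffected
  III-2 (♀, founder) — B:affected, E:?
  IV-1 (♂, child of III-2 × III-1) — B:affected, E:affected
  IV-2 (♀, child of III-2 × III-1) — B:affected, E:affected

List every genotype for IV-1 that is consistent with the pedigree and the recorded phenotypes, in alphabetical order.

IV-1 ∈ {BB Ee, Bb Ee}

B/I-1 aff ·: Bb|BB
B/I-2 aff ·: Bb|BB
B/II-1 aff I-1×I-2: Bb|BB
B/II-2 aff ·: Bb|BB
B/III-1 aff II-1×II-2: Bb|BB
B/III-2 aff ·: Bb|BB
B/IV-1 aff III-2×III-1: Bb|BB
B/IV-2 aff III-2×III-1: Bb|BB
⇒ B over [I-1,I-2,II-1,II-2,III-1,III-2,IV-1,IV-2]: 150 consistent
E/I-1 aff ·: Ee
E/I-2 aff ·: Ee
E/II-1 un I-1×I-2: ee
E/II-2 ? ·: ee|Ee
E/III-1 un II-1×II-2: ee
E/III-2 ? ·: Ee|EE
E/IV-1 aff III-2×III-1: Ee
E/IV-2 aff III-2×III-1: Ee
⇒ E over [I-1,I-2,II-1,II-2,III-1,III-2,IV-1,IV-2]: 4 consistent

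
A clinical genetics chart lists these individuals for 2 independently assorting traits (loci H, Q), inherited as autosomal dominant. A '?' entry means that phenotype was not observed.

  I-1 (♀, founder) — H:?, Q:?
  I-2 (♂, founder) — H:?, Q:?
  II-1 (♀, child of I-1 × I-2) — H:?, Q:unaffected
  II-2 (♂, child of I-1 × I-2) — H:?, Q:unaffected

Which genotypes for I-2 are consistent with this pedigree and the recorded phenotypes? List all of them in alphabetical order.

I-2 ∈ {HH Qq, HH qq, Hh Qq, Hh qq, hh Qq, hh qq}

H/I-1 ? ·: hh|Hh|HH
H/I-2 ? ·: hh|Hh|HH
H/II-1 ? I-1×I-2: hh|Hh|HH
H/II-2 ? I-1×I-2: hh|Hh|HH
⇒ H over [I-1,I-2,II-1,II-2]: 29 consistent
Q/I-1 ? ·: qq|Qq
Q/I-2 ? ·: qq|Qq
Q/II-1 un I-1×I-2: qq
Q/II-2 un I-1×I-2: qq
⇒ Q over [I-1,I-2,II-1,II-2]: 4 consistent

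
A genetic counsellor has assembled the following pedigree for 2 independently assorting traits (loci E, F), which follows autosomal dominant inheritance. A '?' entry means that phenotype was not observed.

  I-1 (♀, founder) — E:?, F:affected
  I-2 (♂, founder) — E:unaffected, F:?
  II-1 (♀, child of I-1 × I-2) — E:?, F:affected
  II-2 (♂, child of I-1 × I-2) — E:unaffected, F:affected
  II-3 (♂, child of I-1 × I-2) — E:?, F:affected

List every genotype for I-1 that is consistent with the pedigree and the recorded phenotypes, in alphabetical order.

E/I-1 ? ·: ee|Ee
E/I-2 un ·: ee
E/II-1 ? I-1×I-2: ee|Ee
E/II-2 un I-1×I-2: ee
E/II-3 ? I-1×I-2: ee|Ee
⇒ E over [I-1,I-2,II-1,II-2,II-3]: 5 consistent
F/I-1 aff ·: Ff|FF
F/I-2 ? ·: ff|Ff|FF
F/II-1 aff I-1×I-2: Ff|FF
F/II-2 aff I-1×I-2: Ff|FF
F/II-3 aff I-1×I-2: Ff|FF
⇒ F over [I-1,I-2,II-1,II-2,II-3]: 27 consistent

I-1 ∈ {Ee FF, Ee Ff, ee FF, ee Ff}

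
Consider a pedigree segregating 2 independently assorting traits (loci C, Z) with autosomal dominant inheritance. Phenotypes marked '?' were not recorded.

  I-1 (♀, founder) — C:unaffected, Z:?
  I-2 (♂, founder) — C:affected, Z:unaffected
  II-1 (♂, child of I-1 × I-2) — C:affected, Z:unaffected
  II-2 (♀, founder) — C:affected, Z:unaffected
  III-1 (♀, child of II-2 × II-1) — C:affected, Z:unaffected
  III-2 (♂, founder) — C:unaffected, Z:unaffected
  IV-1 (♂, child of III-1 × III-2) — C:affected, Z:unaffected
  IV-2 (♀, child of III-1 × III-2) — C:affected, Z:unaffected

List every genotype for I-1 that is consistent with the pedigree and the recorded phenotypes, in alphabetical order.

C/I-1 un ·: cc
C/I-2 aff ·: Cc|CC
C/II-1 aff I-1×I-2: Cc
C/II-2 aff ·: Cc|CC
C/III-1 aff II-2×II-1: Cc|CC
C/III-2 un ·: cc
C/IV-1 aff III-1×III-2: Cc
C/IV-2 aff III-1×III-2: Cc
⇒ C over [I-1,I-2,II-1,II-2,III-1,III-2,IV-1,IV-2]: 8 consistent
Z/I-1 ? ·: zz|Zz
Z/I-2 un ·: zz
Z/II-1 un I-1×I-2: zz
Z/II-2 un ·: zz
Z/III-1 un II-2×II-1: zz
Z/III-2 un ·: zz
Z/IV-1 un III-1×III-2: zz
Z/IV-2 un III-1×III-2: zz
⇒ Z over [I-1,I-2,II-1,II-2,III-1,III-2,IV-1,IV-2]: 2 consistent

I-1 ∈ {cc Zz, cc zz}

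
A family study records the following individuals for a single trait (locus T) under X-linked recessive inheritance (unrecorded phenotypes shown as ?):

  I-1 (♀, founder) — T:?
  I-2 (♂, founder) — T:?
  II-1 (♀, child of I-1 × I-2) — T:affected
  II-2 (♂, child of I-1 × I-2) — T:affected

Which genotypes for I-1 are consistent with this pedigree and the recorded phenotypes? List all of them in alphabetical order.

T/I-1 ? ·: X^TX^t|X^tX^t
T/I-2 ? ·: X^tY
T/II-1 aff I-1×I-2: X^tX^t
T/II-2 aff I-1×I-2: X^tY
⇒ T over [I-1,I-2,II-1,II-2]: 2 consistent

I-1 ∈ {X^TX^t, X^tX^t}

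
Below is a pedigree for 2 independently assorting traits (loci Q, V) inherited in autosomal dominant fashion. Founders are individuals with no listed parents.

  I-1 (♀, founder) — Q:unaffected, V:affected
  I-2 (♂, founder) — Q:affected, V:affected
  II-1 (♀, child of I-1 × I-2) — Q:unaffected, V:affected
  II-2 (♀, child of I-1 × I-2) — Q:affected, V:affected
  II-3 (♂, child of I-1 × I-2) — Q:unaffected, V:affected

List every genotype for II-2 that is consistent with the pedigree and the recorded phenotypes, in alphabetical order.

II-2 ∈ {Qq VV, Qq Vv}

Q/I-1 un ·: qq
Q/I-2 aff ·: Qq
Q/II-1 un I-1×I-2: qq
Q/II-2 aff I-1×I-2: Qq
Q/II-3 un I-1×I-2: qq
⇒ Q over [I-1,I-2,II-1,II-2,II-3]: 1 consistent
V/I-1 aff ·: Vv|VV
V/I-2 aff ·: Vv|VV
V/II-1 aff I-1×I-2: Vv|VV
V/II-2 aff I-1×I-2: Vv|VV
V/II-3 aff I-1×I-2: Vv|VV
⇒ V over [I-1,I-2,II-1,II-2,II-3]: 25 consistent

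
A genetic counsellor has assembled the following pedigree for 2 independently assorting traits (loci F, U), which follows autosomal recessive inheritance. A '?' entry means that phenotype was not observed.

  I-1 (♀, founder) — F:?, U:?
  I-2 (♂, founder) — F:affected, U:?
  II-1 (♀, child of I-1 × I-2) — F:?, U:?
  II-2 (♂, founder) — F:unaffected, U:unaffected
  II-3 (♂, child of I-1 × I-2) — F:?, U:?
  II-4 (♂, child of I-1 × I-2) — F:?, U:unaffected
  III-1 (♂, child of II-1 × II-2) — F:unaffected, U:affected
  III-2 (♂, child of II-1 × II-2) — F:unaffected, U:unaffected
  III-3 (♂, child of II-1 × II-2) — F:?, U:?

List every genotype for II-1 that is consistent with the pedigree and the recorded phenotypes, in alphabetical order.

F/I-1 ? ·: FF|Ff|ff
F/I-2 aff ·: ff
F/II-1 ? I-1×I-2: Ff|ff
F/II-2 un ·: FF|Ff
F/II-3 ? I-1×I-2: Ff|ff
F/II-4 ? I-1×I-2: Ff|ff
F/III-1 un II-1×II-2: FF|Ff
F/III-2 un II-1×II-2: FF|Ff
F/III-3 ? II-1×II-2: FF|Ff|ff
⇒ F over [I-1,I-2,II-1,II-2,II-3,II-4,III-1,III-2,III-3]: 115 consistent
U/I-1 ? ·: UU|Uu|uu
U/I-2 ? ·: UU|Uu|uu
U/II-1 ? I-1×I-2: Uu|uu
U/II-2 un ·: Uu
U/II-3 ? I-1×I-2: UU|Uu|uu
U/II-4 un I-1×I-2: UU|Uu
U/III-1 aff II-1×II-2: uu
U/III-2 un II-1×II-2: UU|Uu
U/III-3 ? II-1×II-2: UU|Uu|uu
⇒ U over [I-1,I-2,II-1,II-2,II-3,II-4,III-1,III-2,III-3]: 140 consistent

II-1 ∈ {Ff Uu, Ff uu, ff Uu, ff uu}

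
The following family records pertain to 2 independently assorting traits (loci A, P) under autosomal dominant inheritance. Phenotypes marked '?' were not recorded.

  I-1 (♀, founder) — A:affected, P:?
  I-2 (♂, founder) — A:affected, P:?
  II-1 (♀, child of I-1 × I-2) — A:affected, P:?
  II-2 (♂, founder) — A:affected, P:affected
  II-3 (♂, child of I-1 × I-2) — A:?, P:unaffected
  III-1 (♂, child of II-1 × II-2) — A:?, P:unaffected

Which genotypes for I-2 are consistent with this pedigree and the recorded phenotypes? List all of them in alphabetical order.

A/I-1 aff ·: Aa|AA
A/I-2 aff ·: Aa|AA
A/II-1 aff I-1×I-2: Aa|AA
A/II-2 aff ·: Aa|AA
A/II-3 ? I-1×I-2: aa|Aa|AA
A/III-1 ? II-1×II-2: aa|Aa|AA
⇒ A over [I-1,I-2,II-1,II-2,II-3,III-1]: 59 consistent
P/I-1 ? ·: pp|Pp
P/I-2 ? ·: pp|Pp
P/II-1 ? I-1×I-2: pp|Pp
P/II-2 aff ·: Pp
P/II-3 un I-1×I-2: pp
P/III-1 un II-1×II-2: pp
⇒ P over [I-1,I-2,II-1,II-2,II-3,III-1]: 7 consistent

I-2 ∈ {AA Pp, AA pp, Aa Pp, Aa pp}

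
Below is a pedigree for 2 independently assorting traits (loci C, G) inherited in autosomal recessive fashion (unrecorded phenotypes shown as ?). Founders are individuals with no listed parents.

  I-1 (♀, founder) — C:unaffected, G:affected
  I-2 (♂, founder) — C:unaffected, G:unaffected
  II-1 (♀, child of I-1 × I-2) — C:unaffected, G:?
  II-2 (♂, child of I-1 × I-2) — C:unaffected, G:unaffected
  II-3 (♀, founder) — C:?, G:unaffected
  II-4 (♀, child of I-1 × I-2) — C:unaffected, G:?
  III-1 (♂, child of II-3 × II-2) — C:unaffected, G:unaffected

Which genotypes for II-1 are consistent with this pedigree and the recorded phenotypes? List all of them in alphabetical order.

II-1 ∈ {CC Gg, CC gg, Cc Gg, Cc gg}

C/I-1 un ·: CC|Cc
C/I-2 un ·: CC|Cc
C/II-1 un I-1×I-2: CC|Cc
C/II-2 un I-1×I-2: CC|Cc
C/II-3 ? ·: CC|Cc|cc
C/II-4 un I-1×I-2: CC|Cc
C/III-1 un II-3×II-2: CC|Cc
⇒ C over [I-1,I-2,II-1,II-2,II-3,II-4,III-1]: 112 consistent
G/I-1 aff ·: gg
G/I-2 un ·: GG|Gg
G/II-1 ? I-1×I-2: Gg|gg
G/II-2 un I-1×I-2: Gg
G/II-3 un ·: GG|Gg
G/II-4 ? I-1×I-2: Gg|gg
G/III-1 un II-3×II-2: GG|Gg
⇒ G over [I-1,I-2,II-1,II-2,II-3,II-4,III-1]: 20 consistent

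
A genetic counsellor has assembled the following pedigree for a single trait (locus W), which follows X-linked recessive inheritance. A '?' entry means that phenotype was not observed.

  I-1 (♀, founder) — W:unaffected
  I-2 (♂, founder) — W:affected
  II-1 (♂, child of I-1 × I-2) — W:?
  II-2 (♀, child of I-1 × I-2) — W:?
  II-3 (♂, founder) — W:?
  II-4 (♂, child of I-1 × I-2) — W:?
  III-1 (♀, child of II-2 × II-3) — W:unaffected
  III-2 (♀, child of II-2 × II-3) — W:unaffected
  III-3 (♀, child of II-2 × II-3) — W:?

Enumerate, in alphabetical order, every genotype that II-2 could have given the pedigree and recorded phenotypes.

W/I-1 un ·: X^WX^W|X^WX^w
W/I-2 aff ·: X^wY
W/II-1 ? I-1×I-2: X^WY|X^wY
W/II-2 ? I-1×I-2: X^WX^w|X^wX^w
W/II-3 ? ·: X^WY|X^wY
W/II-4 ? I-1×I-2: X^WY|X^wY
W/III-1 un II-2×II-3: X^WX^W|X^WX^w
W/III-2 un II-2×II-3: X^WX^W|X^WX^w
W/III-3 ? II-2×II-3: X^WX^W|X^WX^w|X^wX^w
⇒ W over [I-1,I-2,II-1,II-2,II-3,II-4,III-1,III-2,III-3]: 54 consistent

II-2 ∈ {X^WX^w, X^wX^w}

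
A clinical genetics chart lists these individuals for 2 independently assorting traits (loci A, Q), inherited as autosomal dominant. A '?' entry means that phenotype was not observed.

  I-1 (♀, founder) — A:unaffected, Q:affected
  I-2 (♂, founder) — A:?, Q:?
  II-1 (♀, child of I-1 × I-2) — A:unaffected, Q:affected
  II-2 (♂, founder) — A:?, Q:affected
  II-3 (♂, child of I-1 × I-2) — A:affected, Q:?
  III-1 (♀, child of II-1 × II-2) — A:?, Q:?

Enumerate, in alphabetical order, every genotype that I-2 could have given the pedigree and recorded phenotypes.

I-2 ∈ {Aa QQ, Aa Qq, Aa qq}

A/I-1 un ·: aa
A/I-2 ? ·: Aa
A/II-1 un I-1×I-2: aa
A/II-2 ? ·: aa|Aa|AA
A/II-3 aff I-1×I-2: Aa
A/III-1 ? II-1×II-2: aa|Aa
⇒ A over [I-1,I-2,II-1,II-2,II-3,III-1]: 4 consistent
Q/I-1 aff ·: Qq|QQ
Q/I-2 ? ·: qq|Qq|QQ
Q/II-1 aff I-1×I-2: Qq|QQ
Q/II-2 aff ·: Qq|QQ
Q/II-3 ? I-1×I-2: qq|Qq|QQ
Q/III-1 ? II-1×II-2: qq|Qq|QQ
⇒ Q over [I-1,I-2,II-1,II-2,II-3,III-1]: 74 consistent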